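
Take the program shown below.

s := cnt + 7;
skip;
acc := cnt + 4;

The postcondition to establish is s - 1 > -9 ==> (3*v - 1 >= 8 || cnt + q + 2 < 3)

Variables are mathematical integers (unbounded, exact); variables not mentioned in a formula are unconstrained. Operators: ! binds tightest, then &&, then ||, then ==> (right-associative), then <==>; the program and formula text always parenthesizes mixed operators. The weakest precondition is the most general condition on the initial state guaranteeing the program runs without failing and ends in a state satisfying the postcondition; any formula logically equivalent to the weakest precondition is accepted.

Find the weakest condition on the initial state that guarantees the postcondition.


Working backward. After the program, the postcondition s - 1 > -9 ==> (3*v - 1 >= 8 || cnt + q + 2 < 3) must hold; in canonical form it is s > -8 ==> (3*v >= 9 || cnt + q < 1).
Before acc := cnt + 4: s > -8 ==> (3*v >= 9 || cnt + q < 1)
Before skip: s > -8 ==> (3*v >= 9 || cnt + q < 1)
Before s := cnt + 7: cnt > -15 ==> (3*v >= 9 || cnt + q < 1)
Answer: WP = cnt > -15 ==> (3*v >= 9 || cnt + q < 1)


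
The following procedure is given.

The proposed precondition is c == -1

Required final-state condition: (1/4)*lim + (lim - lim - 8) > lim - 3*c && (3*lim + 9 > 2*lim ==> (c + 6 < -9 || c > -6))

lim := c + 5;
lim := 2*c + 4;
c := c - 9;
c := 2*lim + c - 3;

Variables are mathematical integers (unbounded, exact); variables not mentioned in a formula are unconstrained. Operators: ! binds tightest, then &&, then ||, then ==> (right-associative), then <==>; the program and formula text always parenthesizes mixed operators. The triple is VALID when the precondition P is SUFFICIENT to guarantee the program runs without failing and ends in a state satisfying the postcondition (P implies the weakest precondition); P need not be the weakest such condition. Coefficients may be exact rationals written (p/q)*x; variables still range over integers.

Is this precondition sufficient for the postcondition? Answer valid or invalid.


Working backward. After the program, the postcondition (1/4)*lim + (lim - lim - 8) > lim - 3*c && (3*lim + 9 > 2*lim ==> (c + 6 < -9 || c > -6)) must hold; in canonical form it is 3*c > (3/4)*lim + 8 && (lim > -9 ==> (c < -15 || c > -6)).
Before c := 2*lim + c - 3: 3*c + (21/4)*lim > 17 && (lim > -9 ==> (c + 2*lim < -12 || c + 2*lim > -3))
Before c := c - 9: 3*c + (21/4)*lim > 44 && (lim > -9 ==> (c + 2*lim < -3 || c + 2*lim > 6))
Before lim := 2*c + 4: (27/2)*c > 23 && (2*c > -13 ==> (5*c < -11 || 5*c > -2))
Before lim := c + 5: (27/2)*c > 23 && (2*c > -13 ==> (5*c < -11 || 5*c > -2))
The weakest precondition is (27/2)*c > 23 && (2*c > -13 ==> (5*c < -11 || 5*c > -2)).
Check whether c == -1 implies it.
Countermodel: at the initial state c = -1, the precondition holds but the weakest precondition fails.
Answer: invalid


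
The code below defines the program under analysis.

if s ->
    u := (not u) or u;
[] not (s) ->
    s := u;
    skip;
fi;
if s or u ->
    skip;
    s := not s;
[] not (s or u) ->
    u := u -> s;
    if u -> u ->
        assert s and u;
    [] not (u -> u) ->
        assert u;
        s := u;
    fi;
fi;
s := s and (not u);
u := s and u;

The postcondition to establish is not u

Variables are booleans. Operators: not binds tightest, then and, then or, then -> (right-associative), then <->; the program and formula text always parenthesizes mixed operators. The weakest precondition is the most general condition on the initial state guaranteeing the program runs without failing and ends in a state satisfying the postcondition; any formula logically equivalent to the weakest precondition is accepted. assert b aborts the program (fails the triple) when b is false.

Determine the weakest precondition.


Working backward. After the program, not u must hold.
Before u := s and u: not (s and u)
Before s := s and (not u): true
Then branch requires true; else branch requires s and (u -> s).
Before the if: (not (s or u)) -> (s and (u -> s))
Then branch requires true; else branch requires (not u) -> u.
Before the if: (not s) -> ((not u) -> u)
Answer: WP = (not s) -> ((not u) -> u)


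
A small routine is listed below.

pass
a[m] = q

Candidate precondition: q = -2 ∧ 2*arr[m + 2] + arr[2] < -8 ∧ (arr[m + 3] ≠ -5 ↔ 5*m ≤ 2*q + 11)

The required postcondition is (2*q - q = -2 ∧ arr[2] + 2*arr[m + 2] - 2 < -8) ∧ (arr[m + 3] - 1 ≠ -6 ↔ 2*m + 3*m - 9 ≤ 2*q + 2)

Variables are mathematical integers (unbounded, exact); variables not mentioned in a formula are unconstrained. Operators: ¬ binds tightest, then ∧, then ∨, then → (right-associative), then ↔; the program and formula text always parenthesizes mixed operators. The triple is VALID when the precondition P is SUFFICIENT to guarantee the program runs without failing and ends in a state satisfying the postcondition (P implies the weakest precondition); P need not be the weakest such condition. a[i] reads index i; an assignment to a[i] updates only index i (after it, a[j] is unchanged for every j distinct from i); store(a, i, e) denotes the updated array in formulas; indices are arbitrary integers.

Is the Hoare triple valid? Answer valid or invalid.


Working backward. After the program, the postcondition (2*q - q = -2 ∧ arr[2] + 2*arr[m + 2] - 2 < -8) ∧ (arr[m + 3] - 1 ≠ -6 ↔ 2*m + 3*m - 9 ≤ 2*q + 2) must hold; in canonical form it is q = -2 ∧ 2*arr[m + 2] + arr[2] < -6 ∧ (arr[m + 3] ≠ -5 ↔ 5*m ≤ 2*q + 11).
Before a[m] := q: q = -2 ∧ 2*arr[m + 2] + arr[2] < -6 ∧ (arr[m + 3] ≠ -5 ↔ 5*m ≤ 2*q + 11)
Before skip: q = -2 ∧ 2*arr[m + 2] + arr[2] < -6 ∧ (arr[m + 3] ≠ -5 ↔ 5*m ≤ 2*q + 11)
The weakest precondition is q = -2 ∧ 2*arr[m + 2] + arr[2] < -6 ∧ (arr[m + 3] ≠ -5 ↔ 5*m ≤ 2*q + 11).
Check whether q = -2 ∧ 2*arr[m + 2] + arr[2] < -8 ∧ (arr[m + 3] ≠ -5 ↔ 5*m ≤ 2*q + 11) implies it.
Every state satisfying the precondition satisfies the weakest precondition: the implication holds.
Answer: valid


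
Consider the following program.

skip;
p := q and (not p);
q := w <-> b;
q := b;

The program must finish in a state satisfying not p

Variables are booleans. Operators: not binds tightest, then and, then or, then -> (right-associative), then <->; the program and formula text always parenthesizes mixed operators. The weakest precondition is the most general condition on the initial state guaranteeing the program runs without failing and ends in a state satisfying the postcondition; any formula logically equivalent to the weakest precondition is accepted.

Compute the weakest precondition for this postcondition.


Working backward. After the program, not p must hold.
Before q := b: not p
Before q := w <-> b: not p
Before p := q and (not p): not (q and (not p))
Before skip: not (q and (not p))
Answer: WP = not (q and (not p))


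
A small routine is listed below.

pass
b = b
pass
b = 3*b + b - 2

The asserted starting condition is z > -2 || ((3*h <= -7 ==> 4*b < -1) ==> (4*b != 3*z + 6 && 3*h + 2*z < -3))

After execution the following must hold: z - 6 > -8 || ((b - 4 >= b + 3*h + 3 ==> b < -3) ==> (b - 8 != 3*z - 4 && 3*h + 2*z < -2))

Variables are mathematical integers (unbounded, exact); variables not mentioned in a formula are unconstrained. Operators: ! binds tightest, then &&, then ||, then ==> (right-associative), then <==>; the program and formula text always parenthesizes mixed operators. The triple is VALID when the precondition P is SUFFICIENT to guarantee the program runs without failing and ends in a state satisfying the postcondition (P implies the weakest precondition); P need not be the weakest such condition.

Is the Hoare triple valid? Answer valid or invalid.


Working backward. After the program, the postcondition z - 6 > -8 || ((b - 4 >= b + 3*h + 3 ==> b < -3) ==> (b - 8 != 3*z - 4 && 3*h + 2*z < -2)) must hold; in canonical form it is z > -2 || ((3*h <= -7 ==> b < -3) ==> (b != 3*z + 4 && 3*h + 2*z < -2)).
Before b := 3*b + b - 2: z > -2 || ((3*h <= -7 ==> 4*b < -1) ==> (4*b != 3*z + 6 && 3*h + 2*z < -2))
Before skip: z > -2 || ((3*h <= -7 ==> 4*b < -1) ==> (4*b != 3*z + 6 && 3*h + 2*z < -2))
Before b := b: z > -2 || ((3*h <= -7 ==> 4*b < -1) ==> (4*b != 3*z + 6 && 3*h + 2*z < -2))
Before skip: z > -2 || ((3*h <= -7 ==> 4*b < -1) ==> (4*b != 3*z + 6 && 3*h + 2*z < -2))
The weakest precondition is z > -2 || ((3*h <= -7 ==> 4*b < -1) ==> (4*b != 3*z + 6 && 3*h + 2*z < -2)).
Check whether z > -2 || ((3*h <= -7 ==> 4*b < -1) ==> (4*b != 3*z + 6 && 3*h + 2*z < -3)) implies it.
Every state satisfying the precondition satisfies the weakest precondition: the implication holds.
Answer: valid


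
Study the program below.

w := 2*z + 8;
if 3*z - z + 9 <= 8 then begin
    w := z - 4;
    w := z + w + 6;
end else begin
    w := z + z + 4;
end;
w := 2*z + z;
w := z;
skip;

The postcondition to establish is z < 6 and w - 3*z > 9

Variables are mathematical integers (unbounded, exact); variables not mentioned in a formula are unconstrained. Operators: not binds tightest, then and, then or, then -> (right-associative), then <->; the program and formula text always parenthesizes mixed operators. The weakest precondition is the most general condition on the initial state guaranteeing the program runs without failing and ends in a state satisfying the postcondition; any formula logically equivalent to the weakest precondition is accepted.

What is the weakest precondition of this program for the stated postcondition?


Working backward. After the program, the postcondition z < 6 and w - 3*z > 9 must hold; in canonical form it is z < 6 and w > 3*z + 9.
Before skip: z < 6 and w > 3*z + 9
Before w := z: z < 6 and 2*z < -9
Before w := 2*z + z: z < 6 and 2*z < -9
Then branch requires z < 6 and 2*z < -9; else branch requires z < 6 and 2*z < -9.
Before the if: (2*z <= -1 -> (z < 6 and 2*z < -9)) and ((not (2*z <= -1)) -> (z < 6 and 2*z < -9))
Before w := 2*z + 8: (2*z <= -1 -> (z < 6 and 2*z < -9)) and ((not (2*z <= -1)) -> (z < 6 and 2*z < -9))
Answer: WP = (2*z <= -1 -> (z < 6 and 2*z < -9)) and ((not (2*z <= -1)) -> (z < 6 and 2*z < -9))


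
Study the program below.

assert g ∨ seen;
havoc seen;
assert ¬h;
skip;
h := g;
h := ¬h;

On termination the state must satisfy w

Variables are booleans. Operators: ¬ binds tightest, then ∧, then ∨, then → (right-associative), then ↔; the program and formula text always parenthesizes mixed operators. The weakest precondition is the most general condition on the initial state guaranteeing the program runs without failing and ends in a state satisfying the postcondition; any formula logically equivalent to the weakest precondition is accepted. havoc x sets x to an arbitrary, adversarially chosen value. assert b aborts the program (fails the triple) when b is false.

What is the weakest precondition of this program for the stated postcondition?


Working backward. After the program, w must hold.
Before h := ¬h: w
Before h := g: w
Before skip: w
Before assert ¬h: (¬h) ∧ w
Before havoc seen: (¬h) ∧ w
Before assert g ∨ seen: (g ∨ seen) ∧ (¬h) ∧ w
Answer: WP = (g ∨ seen) ∧ (¬h) ∧ w


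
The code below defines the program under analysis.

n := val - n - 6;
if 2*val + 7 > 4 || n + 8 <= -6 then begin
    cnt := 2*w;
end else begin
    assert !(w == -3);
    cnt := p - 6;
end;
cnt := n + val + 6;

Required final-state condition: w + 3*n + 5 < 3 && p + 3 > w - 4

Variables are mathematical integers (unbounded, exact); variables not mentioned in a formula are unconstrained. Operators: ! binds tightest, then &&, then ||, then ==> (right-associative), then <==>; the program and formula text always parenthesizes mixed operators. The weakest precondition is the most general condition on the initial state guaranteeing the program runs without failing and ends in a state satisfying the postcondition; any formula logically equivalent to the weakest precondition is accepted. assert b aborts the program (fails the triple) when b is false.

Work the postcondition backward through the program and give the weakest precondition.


Working backward. After the program, the postcondition w + 3*n + 5 < 3 && p + 3 > w - 4 must hold; in canonical form it is 3*n + w < -2 && p > w - 7.
Before cnt := n + val + 6: 3*n + w < -2 && p > w - 7
Then branch requires 3*n + w < -2 && p > w - 7; else branch requires (!(w == -3)) && 3*n + w < -2 && p > w - 7.
Before the if: ((2*val > -3 || n <= -14) ==> (3*n + w < -2 && p > w - 7)) && ((!(2*val > -3 || n <= -14)) ==> ((!(w == -3)) && 3*n + w < -2 && p > w - 7))
Before n := val - n - 6: ((2*val > -3 || val <= n - 8) ==> (3*val + w < 3*n + 16 && p > w - 7)) && ((!(2*val > -3 || val <= n - 8)) ==> ((!(w == -3)) && 3*val + w < 3*n + 16 && p > w - 7))
Answer: WP = ((2*val > -3 || val <= n - 8) ==> (3*val + w < 3*n + 16 && p > w - 7)) && ((!(2*val > -3 || val <= n - 8)) ==> ((!(w == -3)) && 3*val + w < 3*n + 16 && p > w - 7))


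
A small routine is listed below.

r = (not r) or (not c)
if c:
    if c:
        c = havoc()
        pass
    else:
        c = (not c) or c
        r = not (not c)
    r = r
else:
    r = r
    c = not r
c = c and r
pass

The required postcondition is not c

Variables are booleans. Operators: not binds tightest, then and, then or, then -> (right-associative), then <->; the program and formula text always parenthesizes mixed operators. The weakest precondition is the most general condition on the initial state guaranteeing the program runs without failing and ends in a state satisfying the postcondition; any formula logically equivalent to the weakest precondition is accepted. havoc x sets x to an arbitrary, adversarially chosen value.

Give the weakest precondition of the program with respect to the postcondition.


Working backward. After the program, not c must hold.
Before skip: not c
Before c := c and r: not (c and r)
Then branch requires (c -> (not r)) and c; else branch requires true.
Before the if: c -> ((c -> (not r)) and c)
Before r := (not r) or (not c): c -> ((c -> (not ((not r) or (not c)))) and c)
Answer: WP = c -> ((c -> (not ((not r) or (not c)))) and c)


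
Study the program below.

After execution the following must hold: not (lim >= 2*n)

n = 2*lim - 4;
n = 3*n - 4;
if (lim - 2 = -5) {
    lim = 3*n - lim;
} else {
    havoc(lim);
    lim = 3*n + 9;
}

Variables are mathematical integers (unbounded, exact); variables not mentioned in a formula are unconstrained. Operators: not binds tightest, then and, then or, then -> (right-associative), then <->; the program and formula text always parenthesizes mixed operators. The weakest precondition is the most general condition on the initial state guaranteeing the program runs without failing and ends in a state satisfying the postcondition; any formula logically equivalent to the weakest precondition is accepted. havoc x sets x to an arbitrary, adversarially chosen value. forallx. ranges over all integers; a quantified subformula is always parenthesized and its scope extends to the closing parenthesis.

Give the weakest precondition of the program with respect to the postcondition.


Working backward. After the program, not (lim >= 2*n) must hold.
Then branch requires not (n >= lim); else branch requires not (n >= -9).
Before the if: (lim = -3 -> (not (n >= lim))) and ((not (lim = -3)) -> (not (n >= -9)))
Before n := 3*n - 4: (lim = -3 -> (not (3*n >= lim + 4))) and ((not (lim = -3)) -> (not (3*n >= -5)))
Before n := 2*lim - 4: (lim = -3 -> (not (5*lim >= 16))) and ((not (lim = -3)) -> (not (6*lim >= 7)))
Answer: WP = (lim = -3 -> (not (5*lim >= 16))) and ((not (lim = -3)) -> (not (6*lim >= 7)))


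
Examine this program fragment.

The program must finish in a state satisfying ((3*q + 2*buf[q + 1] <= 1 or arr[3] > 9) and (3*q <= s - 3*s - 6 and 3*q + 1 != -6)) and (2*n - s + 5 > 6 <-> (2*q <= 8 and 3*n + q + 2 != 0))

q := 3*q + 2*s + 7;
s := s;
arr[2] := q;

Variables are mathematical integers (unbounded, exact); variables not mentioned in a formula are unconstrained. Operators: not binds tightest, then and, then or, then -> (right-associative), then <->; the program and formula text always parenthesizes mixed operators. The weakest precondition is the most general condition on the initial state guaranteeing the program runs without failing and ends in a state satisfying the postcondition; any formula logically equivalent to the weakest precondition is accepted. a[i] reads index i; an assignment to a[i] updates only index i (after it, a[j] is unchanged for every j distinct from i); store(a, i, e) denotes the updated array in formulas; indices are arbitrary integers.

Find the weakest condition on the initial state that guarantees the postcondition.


Working backward. After the program, the postcondition ((3*q + 2*buf[q + 1] <= 1 or arr[3] > 9) and (3*q <= s - 3*s - 6 and 3*q + 1 != -6)) and (2*n - s + 5 > 6 <-> (2*q <= 8 and 3*n + q + 2 != 0)) must hold; in canonical form it is (2*buf[q + 1] + 3*q <= 1 or arr[3] > 9) and 3*q + 2*s <= -6 and 3*q != -7 and (2*n > s + 1 <-> (2*q <= 8 and 3*n + q != -2)).
Before arr[2] := q: (2*buf[q + 1] + 3*q <= 1 or arr[3] > 9) and 3*q + 2*s <= -6 and 3*q != -7 and (2*n > s + 1 <-> (2*q <= 8 and 3*n + q != -2))
Before s := s: (2*buf[q + 1] + 3*q <= 1 or arr[3] > 9) and 3*q + 2*s <= -6 and 3*q != -7 and (2*n > s + 1 <-> (2*q <= 8 and 3*n + q != -2))
Before q := 3*q + 2*s + 7: (2*buf[3*q + 2*s + 8] + 9*q + 6*s <= -20 or arr[3] > 9) and 9*q + 8*s <= -27 and 9*q + 6*s != -28 and (2*n > s + 1 <-> (6*q + 4*s <= -6 and 3*n + 3*q + 2*s != -9))
Answer: WP = (2*buf[3*q + 2*s + 8] + 9*q + 6*s <= -20 or arr[3] > 9) and 9*q + 8*s <= -27 and 9*q + 6*s != -28 and (2*n > s + 1 <-> (6*q + 4*s <= -6 and 3*n + 3*q + 2*s != -9))


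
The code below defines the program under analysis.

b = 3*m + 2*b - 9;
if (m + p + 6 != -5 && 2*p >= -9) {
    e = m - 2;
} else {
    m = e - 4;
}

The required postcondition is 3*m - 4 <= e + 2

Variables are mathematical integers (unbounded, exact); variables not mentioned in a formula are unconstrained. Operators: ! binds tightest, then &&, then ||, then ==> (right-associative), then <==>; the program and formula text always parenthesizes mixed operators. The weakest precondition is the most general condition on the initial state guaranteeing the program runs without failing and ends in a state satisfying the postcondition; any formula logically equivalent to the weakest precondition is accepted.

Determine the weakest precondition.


Working backward. After the program, the postcondition 3*m - 4 <= e + 2 must hold; in canonical form it is 3*m <= e + 6.
Then branch requires 2*m <= 4; else branch requires 2*e <= 18.
Before the if: ((m + p != -11 && 2*p >= -9) ==> 2*m <= 4) && ((!(m + p != -11 && 2*p >= -9)) ==> 2*e <= 18)
Before b := 3*m + 2*b - 9: ((m + p != -11 && 2*p >= -9) ==> 2*m <= 4) && ((!(m + p != -11 && 2*p >= -9)) ==> 2*e <= 18)
Answer: WP = ((m + p != -11 && 2*p >= -9) ==> 2*m <= 4) && ((!(m + p != -11 && 2*p >= -9)) ==> 2*e <= 18)


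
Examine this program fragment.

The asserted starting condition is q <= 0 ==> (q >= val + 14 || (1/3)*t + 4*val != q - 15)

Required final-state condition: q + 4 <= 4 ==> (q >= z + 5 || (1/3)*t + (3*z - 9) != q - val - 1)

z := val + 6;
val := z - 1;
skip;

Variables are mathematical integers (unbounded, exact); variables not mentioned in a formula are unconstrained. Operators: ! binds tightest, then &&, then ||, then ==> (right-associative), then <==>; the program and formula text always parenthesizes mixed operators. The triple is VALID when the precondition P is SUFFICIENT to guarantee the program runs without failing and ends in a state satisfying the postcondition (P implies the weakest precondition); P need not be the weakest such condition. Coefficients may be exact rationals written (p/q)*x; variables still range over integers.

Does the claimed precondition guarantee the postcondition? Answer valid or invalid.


Working backward. After the program, the postcondition q + 4 <= 4 ==> (q >= z + 5 || (1/3)*t + (3*z - 9) != q - val - 1) must hold; in canonical form it is q <= 0 ==> (q >= z + 5 || (1/3)*t + val + 3*z != q + 8).
Before skip: q <= 0 ==> (q >= z + 5 || (1/3)*t + val + 3*z != q + 8)
Before val := z - 1: q <= 0 ==> (q >= z + 5 || (1/3)*t + 4*z != q + 9)
Before z := val + 6: q <= 0 ==> (q >= val + 11 || (1/3)*t + 4*val != q - 15)
The weakest precondition is q <= 0 ==> (q >= val + 11 || (1/3)*t + 4*val != q - 15).
Check whether q <= 0 ==> (q >= val + 14 || (1/3)*t + 4*val != q - 15) implies it.
Every state satisfying the precondition satisfies the weakest precondition: the implication holds.
Answer: valid


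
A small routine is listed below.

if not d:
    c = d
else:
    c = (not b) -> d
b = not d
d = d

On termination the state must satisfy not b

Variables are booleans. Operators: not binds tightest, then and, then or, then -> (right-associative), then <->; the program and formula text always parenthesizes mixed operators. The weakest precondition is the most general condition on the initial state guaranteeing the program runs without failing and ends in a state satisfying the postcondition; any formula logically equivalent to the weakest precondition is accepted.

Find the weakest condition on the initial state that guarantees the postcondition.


Working backward. After the program, not b must hold.
Before d := d: not b
Before b := not d: d
Then branch requires d; else branch requires d.
Before the if: (not d) -> d
Answer: WP = (not d) -> d


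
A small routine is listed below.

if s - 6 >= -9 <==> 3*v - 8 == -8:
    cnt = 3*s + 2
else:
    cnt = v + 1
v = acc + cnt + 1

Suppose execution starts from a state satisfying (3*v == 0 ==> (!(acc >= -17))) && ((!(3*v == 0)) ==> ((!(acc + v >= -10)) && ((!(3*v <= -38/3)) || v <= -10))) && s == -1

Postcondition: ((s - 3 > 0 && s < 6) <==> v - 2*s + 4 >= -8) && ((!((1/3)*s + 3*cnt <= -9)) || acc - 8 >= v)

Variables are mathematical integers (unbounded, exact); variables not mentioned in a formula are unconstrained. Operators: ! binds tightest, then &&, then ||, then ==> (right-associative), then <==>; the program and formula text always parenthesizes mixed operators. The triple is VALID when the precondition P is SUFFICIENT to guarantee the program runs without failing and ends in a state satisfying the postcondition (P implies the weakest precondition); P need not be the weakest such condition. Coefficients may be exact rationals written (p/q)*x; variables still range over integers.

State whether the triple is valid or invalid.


Working backward. After the program, the postcondition ((s - 3 > 0 && s < 6) <==> v - 2*s + 4 >= -8) && ((!((1/3)*s + 3*cnt <= -9)) || acc - 8 >= v) must hold; in canonical form it is ((s > 3 && s < 6) <==> v >= 2*s - 12) && ((!(3*cnt + (1/3)*s <= -9)) || acc >= v + 8).
Before v := acc + cnt + 1: ((s > 3 && s < 6) <==> acc + cnt >= 2*s - 13) && ((!(3*cnt + (1/3)*s <= -9)) || cnt <= -9)
Then branch requires ((s > 3 && s < 6) <==> acc + s >= -15) && ((!((28/3)*s <= -15)) || 3*s <= -11); else branch requires ((s > 3 && s < 6) <==> acc + v >= 2*s - 14) && ((!((1/3)*s + 3*v <= -12)) || v <= -10).
Before the if: ((s >= -3 <==> 3*v == 0) ==> (((s > 3 && s < 6) <==> acc + s >= -15) && ((!((28/3)*s <= -15)) || 3*s <= -11))) && ((!(s >= -3 <==> 3*v == 0)) ==> (((s > 3 && s < 6) <==> acc + v >= 2*s - 14) && ((!((1/3)*s + 3*v <= -12)) || v <= -10)))
The weakest precondition is ((s >= -3 <==> 3*v == 0) ==> (((s > 3 && s < 6) <==> acc + s >= -15) && ((!((28/3)*s <= -15)) || 3*s <= -11))) && ((!(s >= -3 <==> 3*v == 0)) ==> (((s > 3 && s < 6) <==> acc + v >= 2*s - 14) && ((!((1/3)*s + 3*v <= -12)) || v <= -10))).
Check whether (3*v == 0 ==> (!(acc >= -17))) && ((!(3*v == 0)) ==> ((!(acc + v >= -10)) && ((!(3*v <= -38/3)) || v <= -10))) && s == -1 implies it.
Countermodel: at the initial state acc = -18, s = -1, v = 2, the precondition holds but the weakest precondition fails.
Answer: invalid


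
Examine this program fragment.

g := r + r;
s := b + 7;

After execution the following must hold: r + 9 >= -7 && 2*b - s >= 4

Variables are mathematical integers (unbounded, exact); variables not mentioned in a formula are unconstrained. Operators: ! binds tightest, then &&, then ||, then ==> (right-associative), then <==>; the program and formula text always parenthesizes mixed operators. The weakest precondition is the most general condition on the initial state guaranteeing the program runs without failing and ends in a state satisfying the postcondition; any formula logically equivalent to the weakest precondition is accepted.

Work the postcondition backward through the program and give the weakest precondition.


Working backward. After the program, the postcondition r + 9 >= -7 && 2*b - s >= 4 must hold; in canonical form it is r >= -16 && 2*b >= s + 4.
Before s := b + 7: r >= -16 && b >= 11
Before g := r + r: r >= -16 && b >= 11
Answer: WP = r >= -16 && b >= 11


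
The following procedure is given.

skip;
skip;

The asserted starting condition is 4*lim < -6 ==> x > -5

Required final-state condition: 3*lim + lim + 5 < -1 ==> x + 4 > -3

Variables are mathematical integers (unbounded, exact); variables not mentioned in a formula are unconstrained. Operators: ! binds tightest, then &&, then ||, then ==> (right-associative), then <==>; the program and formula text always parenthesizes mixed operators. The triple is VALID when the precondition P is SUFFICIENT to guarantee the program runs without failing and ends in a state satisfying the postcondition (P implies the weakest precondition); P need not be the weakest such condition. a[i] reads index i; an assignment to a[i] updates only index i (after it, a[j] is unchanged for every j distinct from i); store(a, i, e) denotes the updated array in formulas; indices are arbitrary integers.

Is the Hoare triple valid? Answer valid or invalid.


Working backward. After the program, the postcondition 3*lim + lim + 5 < -1 ==> x + 4 > -3 must hold; in canonical form it is 4*lim < -6 ==> x > -7.
Before skip: 4*lim < -6 ==> x > -7
Before skip: 4*lim < -6 ==> x > -7
The weakest precondition is 4*lim < -6 ==> x > -7.
Check whether 4*lim < -6 ==> x > -5 implies it.
Every state satisfying the precondition satisfies the weakest precondition: the implication holds.
Answer: valid


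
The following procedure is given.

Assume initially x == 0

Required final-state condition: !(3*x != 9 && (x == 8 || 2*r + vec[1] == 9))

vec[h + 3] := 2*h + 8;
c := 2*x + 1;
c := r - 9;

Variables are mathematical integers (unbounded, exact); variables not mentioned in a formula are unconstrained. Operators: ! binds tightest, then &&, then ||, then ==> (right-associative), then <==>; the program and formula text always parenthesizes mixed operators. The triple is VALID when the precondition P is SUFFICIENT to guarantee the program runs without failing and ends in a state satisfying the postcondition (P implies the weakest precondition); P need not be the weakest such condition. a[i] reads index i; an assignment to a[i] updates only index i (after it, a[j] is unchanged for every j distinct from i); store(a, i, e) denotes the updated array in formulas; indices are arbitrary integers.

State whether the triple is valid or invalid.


Working backward. After the program, the postcondition !(3*x != 9 && (x == 8 || 2*r + vec[1] == 9)) must hold; in canonical form it is !(3*x != 9 && (x == 8 || vec[1] + 2*r == 9)).
Before c := r - 9: !(3*x != 9 && (x == 8 || vec[1] + 2*r == 9))
Before c := 2*x + 1: !(3*x != 9 && (x == 8 || vec[1] + 2*r == 9))
Before vec[h + 3] := 2*h + 8: !(3*x != 9 && (x == 8 || store(vec, h + 3, 2*h + 8)[1] + 2*r == 9))
The weakest precondition is !(3*x != 9 && (x == 8 || store(vec, h + 3, 2*h + 8)[1] + 2*r == 9)).
Check whether x == 0 implies it.
Countermodel: at the initial state h = -3, r = 0, vec = {[0] = 4, [1] = 9, elsewhere 4}, x = 0, the precondition holds but the weakest precondition fails.
Answer: invalid


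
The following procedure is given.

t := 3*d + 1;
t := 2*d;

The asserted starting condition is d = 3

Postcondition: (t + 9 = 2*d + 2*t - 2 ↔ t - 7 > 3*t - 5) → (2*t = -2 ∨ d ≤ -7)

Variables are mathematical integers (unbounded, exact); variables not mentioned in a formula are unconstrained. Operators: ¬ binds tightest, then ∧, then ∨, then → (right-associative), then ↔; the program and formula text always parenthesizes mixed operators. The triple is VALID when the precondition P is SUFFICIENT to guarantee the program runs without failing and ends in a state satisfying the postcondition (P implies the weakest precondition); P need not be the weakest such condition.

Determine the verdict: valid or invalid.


Working backward. After the program, the postcondition (t + 9 = 2*d + 2*t - 2 ↔ t - 7 > 3*t - 5) → (2*t = -2 ∨ d ≤ -7) must hold; in canonical form it is (2*d + t = 11 ↔ 2*t < -2) → (2*t = -2 ∨ d ≤ -7).
Before t := 2*d: (4*d = 11 ↔ 4*d < -2) → (4*d = -2 ∨ d ≤ -7)
Before t := 3*d + 1: (4*d = 11 ↔ 4*d < -2) → (4*d = -2 ∨ d ≤ -7)
The weakest precondition is (4*d = 11 ↔ 4*d < -2) → (4*d = -2 ∨ d ≤ -7).
Check whether d = 3 implies it.
Countermodel: at the initial state d = 3, the precondition holds but the weakest precondition fails.
Answer: invalid


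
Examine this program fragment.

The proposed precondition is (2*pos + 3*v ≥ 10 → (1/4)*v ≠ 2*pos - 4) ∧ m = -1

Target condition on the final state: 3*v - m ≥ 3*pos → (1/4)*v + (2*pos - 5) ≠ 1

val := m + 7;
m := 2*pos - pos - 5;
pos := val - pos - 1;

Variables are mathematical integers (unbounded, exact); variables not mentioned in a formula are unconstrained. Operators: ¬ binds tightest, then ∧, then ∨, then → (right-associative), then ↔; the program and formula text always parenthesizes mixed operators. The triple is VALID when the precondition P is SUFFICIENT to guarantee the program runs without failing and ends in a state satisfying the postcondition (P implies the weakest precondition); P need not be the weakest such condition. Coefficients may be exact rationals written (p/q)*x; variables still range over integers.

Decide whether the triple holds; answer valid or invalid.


Working backward. After the program, the postcondition 3*v - m ≥ 3*pos → (1/4)*v + (2*pos - 5) ≠ 1 must hold; in canonical form it is 3*v ≥ m + 3*pos → 2*pos + (1/4)*v ≠ 6.
Before pos := val - pos - 1: 3*pos + 3*v ≥ m + 3*val - 3 → (1/4)*v + 2*val ≠ 2*pos + 8
Before m := 2*pos - pos - 5: 2*pos + 3*v ≥ 3*val - 8 → (1/4)*v + 2*val ≠ 2*pos + 8
Before val := m + 7: 2*pos + 3*v ≥ 3*m + 13 → 2*m + (1/4)*v ≠ 2*pos - 6
The weakest precondition is 2*pos + 3*v ≥ 3*m + 13 → 2*m + (1/4)*v ≠ 2*pos - 6.
Check whether (2*pos + 3*v ≥ 10 → (1/4)*v ≠ 2*pos - 4) ∧ m = -1 implies it.
Every state satisfying the precondition satisfies the weakest precondition: the implication holds.
Answer: valid


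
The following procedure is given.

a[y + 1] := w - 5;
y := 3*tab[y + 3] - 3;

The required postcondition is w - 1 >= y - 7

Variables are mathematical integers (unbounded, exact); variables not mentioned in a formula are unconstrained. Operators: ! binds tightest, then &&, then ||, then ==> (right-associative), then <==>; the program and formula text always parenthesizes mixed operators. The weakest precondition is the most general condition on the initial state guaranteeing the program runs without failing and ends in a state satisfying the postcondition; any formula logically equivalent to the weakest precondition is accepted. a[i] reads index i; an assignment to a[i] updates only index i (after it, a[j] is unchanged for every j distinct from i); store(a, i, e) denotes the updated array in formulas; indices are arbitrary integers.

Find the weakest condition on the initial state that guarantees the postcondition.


Working backward. After the program, the postcondition w - 1 >= y - 7 must hold; in canonical form it is w >= y - 6.
Before y := 3*tab[y + 3] - 3: w >= 3*tab[y + 3] - 9
Before a[y + 1] := w - 5: w >= 3*tab[y + 3] - 9
Answer: WP = w >= 3*tab[y + 3] - 9


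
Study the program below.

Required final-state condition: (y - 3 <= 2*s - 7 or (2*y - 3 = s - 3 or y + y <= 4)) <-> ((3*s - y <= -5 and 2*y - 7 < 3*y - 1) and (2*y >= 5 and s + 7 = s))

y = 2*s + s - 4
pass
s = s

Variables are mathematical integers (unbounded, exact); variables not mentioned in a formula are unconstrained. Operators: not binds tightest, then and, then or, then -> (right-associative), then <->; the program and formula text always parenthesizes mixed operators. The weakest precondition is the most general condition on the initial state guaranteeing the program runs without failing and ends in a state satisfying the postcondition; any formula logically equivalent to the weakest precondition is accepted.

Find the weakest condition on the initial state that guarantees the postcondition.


Working backward. After the program, the postcondition (y - 3 <= 2*s - 7 or (2*y - 3 = s - 3 or y + y <= 4)) <-> ((3*s - y <= -5 and 2*y - 7 < 3*y - 1) and (2*y >= 5 and s + 7 = s)) must hold; in canonical form it is not (y <= 2*s - 4 or 2*y = s or 2*y <= 4).
Before s := s: not (y <= 2*s - 4 or 2*y = s or 2*y <= 4)
Before skip: not (y <= 2*s - 4 or 2*y = s or 2*y <= 4)
Before y := 2*s + s - 4: not (s <= 0 or 5*s = 8 or 6*s <= 12)
Answer: WP = not (s <= 0 or 5*s = 8 or 6*s <= 12)


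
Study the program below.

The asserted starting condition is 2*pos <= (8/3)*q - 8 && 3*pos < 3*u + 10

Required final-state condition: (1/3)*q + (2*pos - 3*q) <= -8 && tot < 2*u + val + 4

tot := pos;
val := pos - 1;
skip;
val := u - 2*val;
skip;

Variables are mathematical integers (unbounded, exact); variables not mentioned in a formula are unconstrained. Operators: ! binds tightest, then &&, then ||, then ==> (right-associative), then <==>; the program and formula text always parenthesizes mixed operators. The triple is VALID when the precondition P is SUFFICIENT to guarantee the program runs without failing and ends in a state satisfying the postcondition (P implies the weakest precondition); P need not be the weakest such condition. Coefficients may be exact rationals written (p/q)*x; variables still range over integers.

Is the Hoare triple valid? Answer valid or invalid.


Working backward. After the program, the postcondition (1/3)*q + (2*pos - 3*q) <= -8 && tot < 2*u + val + 4 must hold; in canonical form it is 2*pos <= (8/3)*q - 8 && tot < 2*u + val + 4.
Before skip: 2*pos <= (8/3)*q - 8 && tot < 2*u + val + 4
Before val := u - 2*val: 2*pos <= (8/3)*q - 8 && tot + 2*val < 3*u + 4
Before skip: 2*pos <= (8/3)*q - 8 && tot + 2*val < 3*u + 4
Before val := pos - 1: 2*pos <= (8/3)*q - 8 && 2*pos + tot < 3*u + 6
Before tot := pos: 2*pos <= (8/3)*q - 8 && 3*pos < 3*u + 6
The weakest precondition is 2*pos <= (8/3)*q - 8 && 3*pos < 3*u + 6.
Check whether 2*pos <= (8/3)*q - 8 && 3*pos < 3*u + 10 implies it.
Countermodel: at the initial state pos = 0, q = 3, u = -2, the precondition holds but the weakest precondition fails.
Answer: invalid


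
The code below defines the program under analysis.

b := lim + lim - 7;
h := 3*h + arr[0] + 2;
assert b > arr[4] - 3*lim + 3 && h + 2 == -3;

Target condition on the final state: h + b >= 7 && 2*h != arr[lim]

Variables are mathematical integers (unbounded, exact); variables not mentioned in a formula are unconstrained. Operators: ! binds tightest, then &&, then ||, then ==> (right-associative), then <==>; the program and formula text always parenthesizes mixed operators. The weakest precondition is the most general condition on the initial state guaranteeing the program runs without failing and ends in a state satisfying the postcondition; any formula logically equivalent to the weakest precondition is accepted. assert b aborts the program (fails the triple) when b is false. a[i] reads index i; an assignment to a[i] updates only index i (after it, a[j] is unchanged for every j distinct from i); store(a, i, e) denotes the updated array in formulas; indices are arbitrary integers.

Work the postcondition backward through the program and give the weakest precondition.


Working backward. After the program, the postcondition h + b >= 7 && 2*h != arr[lim] must hold; in canonical form it is b + h >= 7 && 2*h != arr[lim].
Before assert b > arr[4] - 3*lim + 3 && h + 2 == -3: b + 3*lim > arr[4] + 3 && h == -5 && b + h >= 7 && 2*h != arr[lim]
Before h := 3*h + arr[0] + 2: b + 3*lim > arr[4] + 3 && arr[0] + 3*h == -7 && arr[0] + b + 3*h >= 5 && 2*arr[0] + 6*h != arr[lim] - 4
Before b := lim + lim - 7: 5*lim > arr[4] + 10 && arr[0] + 3*h == -7 && arr[0] + 3*h + 2*lim >= 12 && 2*arr[0] + 6*h != arr[lim] - 4
Answer: WP = 5*lim > arr[4] + 10 && arr[0] + 3*h == -7 && arr[0] + 3*h + 2*lim >= 12 && 2*arr[0] + 6*h != arr[lim] - 4


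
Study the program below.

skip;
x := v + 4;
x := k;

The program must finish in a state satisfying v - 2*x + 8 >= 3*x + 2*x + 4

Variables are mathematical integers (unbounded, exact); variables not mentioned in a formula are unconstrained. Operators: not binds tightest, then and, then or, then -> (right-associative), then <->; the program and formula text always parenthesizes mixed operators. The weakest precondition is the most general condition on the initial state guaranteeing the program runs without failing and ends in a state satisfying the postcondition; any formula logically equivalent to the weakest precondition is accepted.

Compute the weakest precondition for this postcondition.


Working backward. After the program, the postcondition v - 2*x + 8 >= 3*x + 2*x + 4 must hold; in canonical form it is v >= 7*x - 4.
Before x := k: v >= 7*k - 4
Before x := v + 4: v >= 7*k - 4
Before skip: v >= 7*k - 4
Answer: WP = v >= 7*k - 4


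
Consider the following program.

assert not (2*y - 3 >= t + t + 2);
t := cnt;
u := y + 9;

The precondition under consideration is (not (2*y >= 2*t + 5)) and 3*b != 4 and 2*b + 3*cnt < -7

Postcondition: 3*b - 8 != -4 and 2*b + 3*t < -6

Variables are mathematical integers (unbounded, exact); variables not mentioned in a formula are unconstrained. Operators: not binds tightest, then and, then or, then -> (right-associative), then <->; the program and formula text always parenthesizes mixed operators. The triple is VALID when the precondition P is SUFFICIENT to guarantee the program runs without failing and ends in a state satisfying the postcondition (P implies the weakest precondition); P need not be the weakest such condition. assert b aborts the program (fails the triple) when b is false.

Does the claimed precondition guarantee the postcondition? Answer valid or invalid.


Working backward. After the program, the postcondition 3*b - 8 != -4 and 2*b + 3*t < -6 must hold; in canonical form it is 3*b != 4 and 2*b + 3*t < -6.
Before u := y + 9: 3*b != 4 and 2*b + 3*t < -6
Before t := cnt: 3*b != 4 and 2*b + 3*cnt < -6
Before assert not (2*y - 3 >= t + t + 2): (not (2*y >= 2*t + 5)) and 3*b != 4 and 2*b + 3*cnt < -6
The weakest precondition is (not (2*y >= 2*t + 5)) and 3*b != 4 and 2*b + 3*cnt < -6.
Check whether (not (2*y >= 2*t + 5)) and 3*b != 4 and 2*b + 3*cnt < -7 implies it.
Every state satisfying the precondition satisfies the weakest precondition: the implication holds.
Answer: valid


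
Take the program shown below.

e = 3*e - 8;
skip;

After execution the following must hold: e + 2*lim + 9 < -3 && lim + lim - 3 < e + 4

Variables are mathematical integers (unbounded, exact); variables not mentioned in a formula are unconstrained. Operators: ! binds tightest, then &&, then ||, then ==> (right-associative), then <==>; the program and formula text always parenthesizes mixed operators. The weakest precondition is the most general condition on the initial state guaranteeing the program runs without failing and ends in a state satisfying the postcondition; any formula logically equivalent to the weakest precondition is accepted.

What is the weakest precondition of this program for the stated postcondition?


Working backward. After the program, the postcondition e + 2*lim + 9 < -3 && lim + lim - 3 < e + 4 must hold; in canonical form it is e + 2*lim < -12 && 2*lim < e + 7.
Before skip: e + 2*lim < -12 && 2*lim < e + 7
Before e := 3*e - 8: 3*e + 2*lim < -4 && 2*lim < 3*e - 1
Answer: WP = 3*e + 2*lim < -4 && 2*lim < 3*e - 1


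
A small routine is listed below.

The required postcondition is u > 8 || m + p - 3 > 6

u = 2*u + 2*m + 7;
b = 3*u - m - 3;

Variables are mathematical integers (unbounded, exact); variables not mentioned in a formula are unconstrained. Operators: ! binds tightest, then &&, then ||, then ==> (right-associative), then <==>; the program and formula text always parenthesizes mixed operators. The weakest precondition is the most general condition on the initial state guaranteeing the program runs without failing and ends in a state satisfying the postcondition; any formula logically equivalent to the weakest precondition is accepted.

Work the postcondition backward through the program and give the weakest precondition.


Working backward. After the program, the postcondition u > 8 || m + p - 3 > 6 must hold; in canonical form it is u > 8 || m + p > 9.
Before b := 3*u - m - 3: u > 8 || m + p > 9
Before u := 2*u + 2*m + 7: 2*m + 2*u > 1 || m + p > 9
Answer: WP = 2*m + 2*u > 1 || m + p > 9
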